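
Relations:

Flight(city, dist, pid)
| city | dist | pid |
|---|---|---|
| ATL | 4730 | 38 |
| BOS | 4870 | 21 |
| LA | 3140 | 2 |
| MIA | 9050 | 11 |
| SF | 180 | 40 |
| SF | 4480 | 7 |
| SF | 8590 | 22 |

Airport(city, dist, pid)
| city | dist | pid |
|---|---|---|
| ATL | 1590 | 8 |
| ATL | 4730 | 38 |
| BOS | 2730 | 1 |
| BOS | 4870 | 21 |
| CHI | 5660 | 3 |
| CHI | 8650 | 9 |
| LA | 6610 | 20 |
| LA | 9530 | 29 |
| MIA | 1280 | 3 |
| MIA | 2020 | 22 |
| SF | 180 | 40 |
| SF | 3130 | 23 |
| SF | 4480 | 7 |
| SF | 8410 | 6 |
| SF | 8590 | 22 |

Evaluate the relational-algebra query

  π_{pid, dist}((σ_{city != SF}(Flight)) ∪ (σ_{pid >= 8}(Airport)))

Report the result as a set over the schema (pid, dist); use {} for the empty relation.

Filtering on city != SF leaves {(ATL, 4730, 38), (BOS, 4870, 21), (LA, 3140, 2), (MIA, 9050, 11)}.
Filtering on pid >= 8 leaves {(ATL, 1590, 8), (ATL, 4730, 38), (BOS, 4870, 21), (CHI, 8650, 9), (LA, 6610, 20), (LA, 9530, 29), (MIA, 2020, 22), (SF, 180, 40), (SF, 3130, 23), (SF, 8590, 22)}.
Union: {(ATL, 4730, 38), (BOS, 4870, 21), (LA, 3140, 2), (MIA, 9050, 11)} with {(ATL, 1590, 8), (ATL, 4730, 38), (BOS, 4870, 21), (CHI, 8650, 9), (LA, 6610, 20), (LA, 9530, 29), (MIA, 2020, 22), (SF, 180, 40), (SF, 3130, 23), (SF, 8590, 22)} → {(ATL, 1590, 8), (ATL, 4730, 38), (BOS, 4870, 21), (CHI, 8650, 9), (LA, 3140, 2), (LA, 6610, 20), (LA, 9530, 29), (MIA, 2020, 22), (MIA, 9050, 11), (SF, 180, 40), (SF, 3130, 23), (SF, 8590, 22)}
Projecting to pid, dist: {(11, 9050), (2, 3140), (20, 6610), (21, 4870), (22, 2020), (22, 8590), (23, 3130), (29, 9530), (38, 4730), (40, 180), (8, 1590), (9, 8650)}

{(11, 9050), (2, 3140), (20, 6610), (21, 4870), (22, 2020), (22, 8590), (23, 3130), (29, 9530), (38, 4730), (40, 180), (8, 1590), (9, 8650)}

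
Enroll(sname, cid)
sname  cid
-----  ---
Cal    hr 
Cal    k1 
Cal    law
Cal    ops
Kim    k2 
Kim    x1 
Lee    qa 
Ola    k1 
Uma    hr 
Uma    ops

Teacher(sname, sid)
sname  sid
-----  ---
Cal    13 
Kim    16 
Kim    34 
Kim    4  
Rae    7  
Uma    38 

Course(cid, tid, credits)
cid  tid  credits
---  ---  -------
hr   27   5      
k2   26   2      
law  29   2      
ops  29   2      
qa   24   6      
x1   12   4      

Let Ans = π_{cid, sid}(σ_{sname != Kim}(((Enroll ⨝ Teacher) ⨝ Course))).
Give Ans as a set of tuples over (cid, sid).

{(hr, 13), (hr, 38), (law, 13), (ops, 13), (ops, 38)}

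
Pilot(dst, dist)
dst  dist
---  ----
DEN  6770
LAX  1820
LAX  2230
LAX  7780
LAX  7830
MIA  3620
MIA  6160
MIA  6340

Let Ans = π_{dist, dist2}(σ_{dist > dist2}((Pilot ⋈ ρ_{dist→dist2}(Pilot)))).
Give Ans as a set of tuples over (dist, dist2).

{(2230, 1820), (6160, 3620), (6340, 3620), (6340, 6160), (7780, 1820), (7780, 2230), (7830, 1820), (7830, 2230), (7830, 7780)}

ρ[dist→dist2]: schema becomes (dst, dist2); tuples unchanged.
Joining Pilot and ρ_{dist→dist2}(Pilot) on dst yields {(DEN, 6770, 6770), (LAX, 1820, 1820), (LAX, 1820, 2230), (LAX, 1820, 7780), (LAX, 1820, 7830), (LAX, 2230, 1820), (LAX, 2230, 2230), (LAX, 2230, 7780), (LAX, 2230, 7830), (LAX, 7780, 1820), (LAX, 7780, 2230), (LAX, 7780, 7780), (LAX, 7780, 7830), (LAX, 7830, 1820), (LAX, 7830, 2230), (LAX, 7830, 7780), (LAX, 7830, 7830), (MIA, 3620, 3620), (MIA, 3620, 6160), (MIA, 3620, 6340), (MIA, 6160, 3620), (MIA, 6160, 6160), (MIA, 6160, 6340), (MIA, 6340, 3620), (MIA, 6340, 6160), (MIA, 6340, 6340)}.
Selection dist > dist2: {(LAX, 2230, 1820), (LAX, 7780, 1820), (LAX, 7780, 2230), (LAX, 7830, 1820), (LAX, 7830, 2230), (LAX, 7830, 7780), (MIA, 6160, 3620), (MIA, 6340, 3620), (MIA, 6340, 6160)}
π[dist, dist2]: project onto (dist, dist2) → {(2230, 1820), (6160, 3620), (6340, 3620), (6340, 6160), (7780, 1820), (7780, 2230), (7830, 1820), (7830, 2230), (7830, 7780)}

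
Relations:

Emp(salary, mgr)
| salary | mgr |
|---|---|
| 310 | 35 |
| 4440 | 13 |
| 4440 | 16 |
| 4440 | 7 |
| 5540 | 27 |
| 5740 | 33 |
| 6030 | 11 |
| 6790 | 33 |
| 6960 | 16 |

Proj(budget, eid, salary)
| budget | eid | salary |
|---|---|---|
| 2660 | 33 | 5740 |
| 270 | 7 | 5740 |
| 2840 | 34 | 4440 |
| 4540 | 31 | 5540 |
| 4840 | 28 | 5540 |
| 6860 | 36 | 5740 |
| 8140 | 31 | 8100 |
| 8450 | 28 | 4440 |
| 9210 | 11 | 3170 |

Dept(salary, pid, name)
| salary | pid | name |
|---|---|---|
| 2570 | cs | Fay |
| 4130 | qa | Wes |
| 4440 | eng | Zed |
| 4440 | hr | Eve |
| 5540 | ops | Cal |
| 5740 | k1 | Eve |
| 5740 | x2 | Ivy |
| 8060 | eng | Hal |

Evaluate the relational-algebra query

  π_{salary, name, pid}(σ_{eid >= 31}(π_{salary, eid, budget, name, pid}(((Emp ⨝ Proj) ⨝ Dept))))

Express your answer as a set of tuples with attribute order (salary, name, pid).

{(4440, Eve, hr), (4440, Zed, eng), (5540, Cal, ops), (5740, Eve, k1), (5740, Ivy, x2)}

Natural join on salary: {(4440, 13, 2840, 34), (4440, 13, 8450, 28), (4440, 16, 2840, 34), (4440, 16, 8450, 28), (4440, 7, 2840, 34), (4440, 7, 8450, 28), (5540, 27, 4540, 31), (5540, 27, 4840, 28), (5740, 33, 2660, 33), (5740, 33, 270, 7), (5740, 33, 6860, 36)}
Natural join on salary: {(4440, 13, 2840, 34, eng, Zed), (4440, 13, 2840, 34, hr, Eve), (4440, 13, 8450, 28, eng, Zed), (4440, 13, 8450, 28, hr, Eve), (4440, 16, 2840, 34, eng, Zed), (4440, 16, 2840, 34, hr, Eve), (4440, 16, 8450, 28, eng, Zed), (4440, 16, 8450, 28, hr, Eve), (4440, 7, 2840, 34, eng, Zed), (4440, 7, 2840, 34, hr, Eve), (4440, 7, 8450, 28, eng, Zed), (4440, 7, 8450, 28, hr, Eve), (5540, 27, 4540, 31, ops, Cal), (5540, 27, 4840, 28, ops, Cal), (5740, 33, 2660, 33, k1, Eve), (5740, 33, 2660, 33, x2, Ivy), (5740, 33, 270, 7, k1, Eve), (5740, 33, 270, 7, x2, Ivy), (5740, 33, 6860, 36, k1, Eve), (5740, 33, 6860, 36, x2, Ivy)}
Projecting to salary, eid, budget, name, pid (8 duplicate(s) eliminated): {(4440, 28, 8450, Eve, hr), (4440, 28, 8450, Zed, eng), (4440, 34, 2840, Eve, hr), (4440, 34, 2840, Zed, eng), (5540, 28, 4840, Cal, ops), (5540, 31, 4540, Cal, ops), (5740, 33, 2660, Eve, k1), (5740, 33, 2660, Ivy, x2), (5740, 36, 6860, Eve, k1), (5740, 36, 6860, Ivy, x2), (5740, 7, 270, Eve, k1), (5740, 7, 270, Ivy, x2)}
Selection eid >= 31: {(4440, 34, 2840, Eve, hr), (4440, 34, 2840, Zed, eng), (5540, 31, 4540, Cal, ops), (5740, 33, 2660, Eve, k1), (5740, 33, 2660, Ivy, x2), (5740, 36, 6860, Eve, k1), (5740, 36, 6860, Ivy, x2)}
Projecting to salary, name, pid (2 duplicate(s) eliminated): {(4440, Eve, hr), (4440, Zed, eng), (5540, Cal, ops), (5740, Eve, k1), (5740, Ivy, x2)}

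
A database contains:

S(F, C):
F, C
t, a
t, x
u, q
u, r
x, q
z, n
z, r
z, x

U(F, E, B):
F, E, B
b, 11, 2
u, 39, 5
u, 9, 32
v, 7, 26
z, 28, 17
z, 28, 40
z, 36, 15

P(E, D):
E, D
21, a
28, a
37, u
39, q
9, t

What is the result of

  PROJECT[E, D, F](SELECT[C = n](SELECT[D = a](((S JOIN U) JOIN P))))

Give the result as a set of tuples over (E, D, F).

{(28, a, z)}

S ⋈ U (natural join on F): {(u, q, 39, 5), (u, q, 9, 32), (u, r, 39, 5), (u, r, 9, 32), (z, n, 28, 17), (z, n, 28, 40), (z, n, 36, 15), (z, r, 28, 17), (z, r, 28, 40), (z, r, 36, 15), (z, x, 28, 17), (z, x, 28, 40), (z, x, 36, 15)}
(S JOIN U) ⋈ P (natural join on E): {(u, q, 39, 5, q), (u, q, 9, 32, t), (u, r, 39, 5, q), (u, r, 9, 32, t), (z, n, 28, 17, a), (z, n, 28, 40, a), (z, r, 28, 17, a), (z, r, 28, 40, a), (z, x, 28, 17, a), (z, x, 28, 40, a)}
σ[D = a]: keep tuples satisfying D = a → {(z, n, 28, 17, a), (z, n, 28, 40, a), (z, r, 28, 17, a), (z, r, 28, 40, a), (z, x, 28, 17, a), (z, x, 28, 40, a)}
σ[C = n]: keep tuples satisfying C = n → {(z, n, 28, 17, a), (z, n, 28, 40, a)}
Projecting to E, D, F (1 duplicate(s) eliminated): {(28, a, z)}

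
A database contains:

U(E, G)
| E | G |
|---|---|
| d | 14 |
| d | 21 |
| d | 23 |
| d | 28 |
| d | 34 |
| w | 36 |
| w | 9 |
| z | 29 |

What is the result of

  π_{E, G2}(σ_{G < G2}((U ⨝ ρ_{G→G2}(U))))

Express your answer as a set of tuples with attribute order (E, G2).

{(d, 21), (d, 23), (d, 28), (d, 34), (w, 36)}

ρ[G→G2]: schema becomes (E, G2); tuples unchanged.
Joining U and ρ_{G→G2}(U) on E yields {(d, 14, 14), (d, 14, 21), (d, 14, 23), (d, 14, 28), (d, 14, 34), (d, 21, 14), (d, 21, 21), (d, 21, 23), (d, 21, 28), (d, 21, 34), (d, 23, 14), (d, 23, 21), (d, 23, 23), (d, 23, 28), (d, 23, 34), (d, 28, 14), (d, 28, 21), (d, 28, 23), (d, 28, 28), (d, 28, 34), (d, 34, 14), (d, 34, 21), (d, 34, 23), (d, 34, 28), (d, 34, 34), (w, 36, 36), (w, 36, 9), (w, 9, 36), (w, 9, 9), (z, 29, 29)}.
σ[G < G2]: keep tuples satisfying G < G2 → {(d, 14, 21), (d, 14, 23), (d, 14, 28), (d, 14, 34), (d, 21, 23), (d, 21, 28), (d, 21, 34), (d, 23, 28), (d, 23, 34), (d, 28, 34), (w, 9, 36)}
Projecting to E, G2 (6 duplicate(s) eliminated): {(d, 21), (d, 23), (d, 28), (d, 34), (w, 36)}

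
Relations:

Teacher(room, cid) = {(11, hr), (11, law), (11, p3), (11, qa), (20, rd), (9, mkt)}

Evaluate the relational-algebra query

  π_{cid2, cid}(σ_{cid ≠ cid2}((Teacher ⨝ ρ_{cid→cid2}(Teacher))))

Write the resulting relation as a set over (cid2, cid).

ρ[cid→cid2]: schema becomes (room, cid2); tuples unchanged.
Natural join on room: {(11, hr, hr), (11, hr, law), (11, hr, p3), (11, hr, qa), (11, law, hr), (11, law, law), (11, law, p3), (11, law, qa), (11, p3, hr), (11, p3, law), (11, p3, p3), (11, p3, qa), (11, qa, hr), (11, qa, law), (11, qa, p3), (11, qa, qa), (20, rd, rd), (9, mkt, mkt)}
Apply σ_{cid ≠ cid2}; surviving tuples: {(11, hr, law), (11, hr, p3), (11, hr, qa), (11, law, hr), (11, law, p3), (11, law, qa), (11, p3, hr), (11, p3, law), (11, p3, qa), (11, qa, hr), (11, qa, law), (11, qa, p3)}
Projecting to cid2, cid: {(hr, law), (hr, p3), (hr, qa), (law, hr), (law, p3), (law, qa), (p3, hr), (p3, law), (p3, qa), (qa, hr), (qa, law), (qa, p3)}

{(hr, law), (hr, p3), (hr, qa), (law, hr), (law, p3), (law, qa), (p3, hr), (p3, law), (p3, qa), (qa, hr), (qa, law), (qa, p3)}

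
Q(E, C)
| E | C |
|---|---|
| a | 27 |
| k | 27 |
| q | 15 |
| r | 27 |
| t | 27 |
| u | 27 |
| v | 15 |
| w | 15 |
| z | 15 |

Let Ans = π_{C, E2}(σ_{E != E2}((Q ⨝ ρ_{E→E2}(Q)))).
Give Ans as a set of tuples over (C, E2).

ρ[E→E2]: schema becomes (E2, C); tuples unchanged.
Q ⋈ ρ_{E→E2}(Q) (natural join on C): {(a, 27, a), (a, 27, k), (a, 27, r), (a, 27, t), (a, 27, u), (k, 27, a), (k, 27, k), (k, 27, r), (k, 27, t), (k, 27, u), (q, 15, q), (q, 15, v), (q, 15, w), (q, 15, z), (r, 27, a), (r, 27, k), (r, 27, r), (r, 27, t), (r, 27, u), (t, 27, a), (t, 27, k), (t, 27, r), (t, 27, t), (t, 27, u), (u, 27, a), (u, 27, k), (u, 27, r), (u, 27, t), (u, 27, u), (v, 15, q), (v, 15, v), (v, 15, w), (v, 15, z), (w, 15, q), (w, 15, v), (w, 15, w), (w, 15, z), (z, 15, q), (z, 15, v), (z, 15, w), (z, 15, z)}
σ[E != E2]: keep tuples satisfying E != E2 → {(a, 27, k), (a, 27, r), (a, 27, t), (a, 27, u), (k, 27, a), (k, 27, r), (k, 27, t), (k, 27, u), (q, 15, v), (q, 15, w), (q, 15, z), (r, 27, a), (r, 27, k), (r, 27, t), (r, 27, u), (t, 27, a), (t, 27, k), (t, 27, r), (t, 27, u), (u, 27, a), (u, 27, k), (u, 27, r), (u, 27, t), (v, 15, q), (v, 15, w), (v, 15, z), (w, 15, q), (w, 15, v), (w, 15, z), (z, 15, q), (z, 15, v), (z, 15, w)}
π[C, E2]: project onto (C, E2) (23 duplicate(s) eliminated) → {(15, q), (15, v), (15, w), (15, z), (27, a), (27, k), (27, r), (27, t), (27, u)}

{(15, q), (15, v), (15, w), (15, z), (27, a), (27, k), (27, r), (27, t), (27, u)}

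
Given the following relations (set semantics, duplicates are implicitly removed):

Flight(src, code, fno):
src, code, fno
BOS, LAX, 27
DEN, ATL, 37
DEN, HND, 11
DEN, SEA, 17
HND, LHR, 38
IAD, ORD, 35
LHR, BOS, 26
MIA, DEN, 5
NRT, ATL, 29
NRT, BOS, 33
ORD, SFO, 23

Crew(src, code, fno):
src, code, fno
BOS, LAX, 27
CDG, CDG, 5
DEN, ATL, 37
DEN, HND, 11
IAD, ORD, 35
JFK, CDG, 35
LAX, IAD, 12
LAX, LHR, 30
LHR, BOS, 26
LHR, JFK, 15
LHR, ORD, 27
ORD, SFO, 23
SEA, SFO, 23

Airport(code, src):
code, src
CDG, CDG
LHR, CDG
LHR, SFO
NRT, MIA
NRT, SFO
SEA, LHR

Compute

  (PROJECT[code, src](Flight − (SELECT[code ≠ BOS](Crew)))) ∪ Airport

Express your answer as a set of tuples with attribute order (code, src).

Apply σ_{code ≠ BOS}; surviving tuples: {(BOS, LAX, 27), (CDG, CDG, 5), (DEN, ATL, 37), (DEN, HND, 11), (IAD, ORD, 35), (JFK, CDG, 35), (LAX, IAD, 12), (LAX, LHR, 30), (LHR, JFK, 15), (LHR, ORD, 27), (ORD, SFO, 23), (SEA, SFO, 23)}
Set difference of the two operands is {(DEN, SEA, 17), (HND, LHR, 38), (LHR, BOS, 26), (MIA, DEN, 5), (NRT, ATL, 29), (NRT, BOS, 33)}.
Projecting to code, src: {(ATL, NRT), (BOS, LHR), (BOS, NRT), (DEN, MIA), (LHR, HND), (SEA, DEN)}
Set union of the two operands is {(ATL, NRT), (BOS, LHR), (BOS, NRT), (CDG, CDG), (DEN, MIA), (LHR, CDG), (LHR, HND), (LHR, SFO), (NRT, MIA), (NRT, SFO), (SEA, DEN), (SEA, LHR)}.

{(ATL, NRT), (BOS, LHR), (BOS, NRT), (CDG, CDG), (DEN, MIA), (LHR, CDG), (LHR, HND), (LHR, SFO), (NRT, MIA), (NRT, SFO), (SEA, DEN), (SEA, LHR)}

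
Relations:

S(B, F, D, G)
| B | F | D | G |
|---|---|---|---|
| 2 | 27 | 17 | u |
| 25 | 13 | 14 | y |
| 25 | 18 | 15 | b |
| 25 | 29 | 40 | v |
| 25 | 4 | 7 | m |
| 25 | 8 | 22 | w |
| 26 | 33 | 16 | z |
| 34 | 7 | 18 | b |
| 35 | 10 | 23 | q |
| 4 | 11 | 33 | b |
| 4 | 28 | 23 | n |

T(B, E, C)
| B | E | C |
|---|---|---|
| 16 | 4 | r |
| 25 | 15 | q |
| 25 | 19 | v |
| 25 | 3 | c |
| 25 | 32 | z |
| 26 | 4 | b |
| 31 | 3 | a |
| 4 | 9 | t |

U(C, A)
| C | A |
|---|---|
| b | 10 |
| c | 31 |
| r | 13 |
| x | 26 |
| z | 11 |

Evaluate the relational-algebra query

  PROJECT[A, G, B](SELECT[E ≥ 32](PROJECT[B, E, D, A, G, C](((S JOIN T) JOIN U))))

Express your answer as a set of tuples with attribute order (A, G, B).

{(11, b, 25), (11, m, 25), (11, v, 25), (11, w, 25), (11, y, 25)}

S ⋈ T (natural join on B): {(25, 13, 14, y, 15, q), (25, 13, 14, y, 19, v), (25, 13, 14, y, 3, c), (25, 13, 14, y, 32, z), (25, 18, 15, b, 15, q), (25, 18, 15, b, 19, v), (25, 18, 15, b, 3, c), (25, 18, 15, b, 32, z), (25, 29, 40, v, 15, q), (25, 29, 40, v, 19, v), (25, 29, 40, v, 3, c), (25, 29, 40, v, 32, z), (25, 4, 7, m, 15, q), (25, 4, 7, m, 19, v), (25, 4, 7, m, 3, c), (25, 4, 7, m, 32, z), (25, 8, 22, w, 15, q), (25, 8, 22, w, 19, v), (25, 8, 22, w, 3, c), (25, 8, 22, w, 32, z), (26, 33, 16, z, 4, b), (4, 11, 33, b, 9, t), (4, 28, 23, n, 9, t)}
(S JOIN T) ⋈ U (natural join on C): {(25, 13, 14, y, 3, c, 31), (25, 13, 14, y, 32, z, 11), (25, 18, 15, b, 3, c, 31), (25, 18, 15, b, 32, z, 11), (25, 29, 40, v, 3, c, 31), (25, 29, 40, v, 32, z, 11), (25, 4, 7, m, 3, c, 31), (25, 4, 7, m, 32, z, 11), (25, 8, 22, w, 3, c, 31), (25, 8, 22, w, 32, z, 11), (26, 33, 16, z, 4, b, 10)}
π[B, E, D, A, G, C]: project onto (B, E, D, A, G, C) → {(25, 3, 14, 31, y, c), (25, 3, 15, 31, b, c), (25, 3, 22, 31, w, c), (25, 3, 40, 31, v, c), (25, 3, 7, 31, m, c), (25, 32, 14, 11, y, z), (25, 32, 15, 11, b, z), (25, 32, 22, 11, w, z), (25, 32, 40, 11, v, z), (25, 32, 7, 11, m, z), (26, 4, 16, 10, z, b)}
Filtering on E ≥ 32 leaves {(25, 32, 14, 11, y, z), (25, 32, 15, 11, b, z), (25, 32, 22, 11, w, z), (25, 32, 40, 11, v, z), (25, 32, 7, 11, m, z)}.
π[A, G, B]: project onto (A, G, B) → {(11, b, 25), (11, m, 25), (11, v, 25), (11, w, 25), (11, y, 25)}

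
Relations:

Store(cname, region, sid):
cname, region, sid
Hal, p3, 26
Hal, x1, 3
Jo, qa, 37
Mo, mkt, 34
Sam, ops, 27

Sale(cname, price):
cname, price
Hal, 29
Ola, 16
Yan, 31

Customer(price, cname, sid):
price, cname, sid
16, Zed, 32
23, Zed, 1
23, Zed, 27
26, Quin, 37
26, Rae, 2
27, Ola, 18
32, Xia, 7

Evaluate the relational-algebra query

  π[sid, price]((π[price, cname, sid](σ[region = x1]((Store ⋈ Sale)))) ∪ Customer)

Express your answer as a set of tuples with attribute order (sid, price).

Natural join on cname: {(Hal, p3, 26, 29), (Hal, x1, 3, 29)}
σ[region = x1]: keep tuples satisfying region = x1 → {(Hal, x1, 3, 29)}
Keep only column(s) price, cname, sid: {(29, Hal, 3)}
Set union of the two operands is {(16, Zed, 32), (23, Zed, 1), (23, Zed, 27), (26, Quin, 37), (26, Rae, 2), (27, Ola, 18), (29, Hal, 3), (32, Xia, 7)}.
Keep only column(s) sid, price: {(1, 23), (18, 27), (2, 26), (27, 23), (3, 29), (32, 16), (37, 26), (7, 32)}

{(1, 23), (18, 27), (2, 26), (27, 23), (3, 29), (32, 16), (37, 26), (7, 32)}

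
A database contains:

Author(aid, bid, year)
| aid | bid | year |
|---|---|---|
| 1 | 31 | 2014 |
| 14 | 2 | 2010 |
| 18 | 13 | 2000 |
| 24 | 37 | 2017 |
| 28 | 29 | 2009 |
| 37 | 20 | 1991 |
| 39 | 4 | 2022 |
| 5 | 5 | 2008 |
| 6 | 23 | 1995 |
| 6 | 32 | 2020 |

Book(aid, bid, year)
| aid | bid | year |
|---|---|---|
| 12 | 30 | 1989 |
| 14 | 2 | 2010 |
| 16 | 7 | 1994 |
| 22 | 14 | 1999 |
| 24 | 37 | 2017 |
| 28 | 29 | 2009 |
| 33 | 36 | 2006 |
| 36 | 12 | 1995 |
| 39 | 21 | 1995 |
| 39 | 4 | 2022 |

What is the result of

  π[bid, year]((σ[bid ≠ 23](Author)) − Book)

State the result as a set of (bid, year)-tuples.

{(13, 2000), (20, 1991), (31, 2014), (32, 2020), (5, 2008)}

Selection bid ≠ 23: {(1, 31, 2014), (14, 2, 2010), (18, 13, 2000), (24, 37, 2017), (28, 29, 2009), (37, 20, 1991), (39, 4, 2022), (5, 5, 2008), (6, 32, 2020)}
Difference: {(1, 31, 2014), (14, 2, 2010), (18, 13, 2000), (24, 37, 2017), (28, 29, 2009), (37, 20, 1991), (39, 4, 2022), (5, 5, 2008), (6, 32, 2020)} with {(12, 30, 1989), (14, 2, 2010), (16, 7, 1994), (22, 14, 1999), (24, 37, 2017), (28, 29, 2009), (33, 36, 2006), (36, 12, 1995), (39, 21, 1995), (39, 4, 2022)} → {(1, 31, 2014), (18, 13, 2000), (37, 20, 1991), (5, 5, 2008), (6, 32, 2020)}
π[bid, year]: project onto (bid, year) → {(13, 2000), (20, 1991), (31, 2014), (32, 2020), (5, 2008)}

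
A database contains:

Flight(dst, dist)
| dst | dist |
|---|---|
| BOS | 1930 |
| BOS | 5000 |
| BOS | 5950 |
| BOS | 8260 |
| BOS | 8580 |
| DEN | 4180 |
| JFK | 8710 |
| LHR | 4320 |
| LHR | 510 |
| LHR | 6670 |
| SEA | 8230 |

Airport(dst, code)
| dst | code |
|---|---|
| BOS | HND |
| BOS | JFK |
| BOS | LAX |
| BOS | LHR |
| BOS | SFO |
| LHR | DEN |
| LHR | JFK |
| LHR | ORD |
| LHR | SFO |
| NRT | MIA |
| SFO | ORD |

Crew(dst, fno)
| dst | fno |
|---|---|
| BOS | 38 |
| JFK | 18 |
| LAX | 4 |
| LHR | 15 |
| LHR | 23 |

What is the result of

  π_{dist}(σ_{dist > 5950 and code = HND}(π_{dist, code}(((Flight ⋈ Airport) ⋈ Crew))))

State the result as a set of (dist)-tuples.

Natural join on dst: {(BOS, 1930, HND), (BOS, 1930, JFK), (BOS, 1930, LAX), (BOS, 1930, LHR), (BOS, 1930, SFO), (BOS, 5000, HND), (BOS, 5000, JFK), (BOS, 5000, LAX), (BOS, 5000, LHR), (BOS, 5000, SFO), (BOS, 5950, HND), (BOS, 5950, JFK), (BOS, 5950, LAX), (BOS, 5950, LHR), (BOS, 5950, SFO), (BOS, 8260, HND), (BOS, 8260, JFK), (BOS, 8260, LAX), (BOS, 8260, LHR), (BOS, 8260, SFO), (BOS, 8580, HND), (BOS, 8580, JFK), (BOS, 8580, LAX), (BOS, 8580, LHR), (BOS, 8580, SFO), (LHR, 4320, DEN), (LHR, 4320, JFK), (LHR, 4320, ORD), (LHR, 4320, SFO), (LHR, 510, DEN), (LHR, 510, JFK), (LHR, 510, ORD), (LHR, 510, SFO), (LHR, 6670, DEN), (LHR, 6670, JFK), (LHR, 6670, ORD), (LHR, 6670, SFO)}
Natural join on dst: {(BOS, 1930, HND, 38), (BOS, 1930, JFK, 38), (BOS, 1930, LAX, 38), (BOS, 1930, LHR, 38), (BOS, 1930, SFO, 38), (BOS, 5000, HND, 38), (BOS, 5000, JFK, 38), (BOS, 5000, LAX, 38), (BOS, 5000, LHR, 38), (BOS, 5000, SFO, 38), (BOS, 5950, HND, 38), (BOS, 5950, JFK, 38), (BOS, 5950, LAX, 38), (BOS, 5950, LHR, 38), (BOS, 5950, SFO, 38), (BOS, 8260, HND, 38), (BOS, 8260, JFK, 38), (BOS, 8260, LAX, 38), (BOS, 8260, LHR, 38), (BOS, 8260, SFO, 38), (BOS, 8580, HND, 38), (BOS, 8580, JFK, 38), (BOS, 8580, LAX, 38), (BOS, 8580, LHR, 38), (BOS, 8580, SFO, 38), (LHR, 4320, DEN, 15), (LHR, 4320, DEN, 23), (LHR, 4320, JFK, 15), (LHR, 4320, JFK, 23), (LHR, 4320, ORD, 15), (LHR, 4320, ORD, 23), (LHR, 4320, SFO, 15), (LHR, 4320, SFO, 23), (LHR, 510, DEN, 15), (LHR, 510, DEN, 23), (LHR, 510, JFK, 15), (LHR, 510, JFK, 23), (LHR, 510, ORD, 15), (LHR, 510, ORD, 23), (LHR, 510, SFO, 15), (LHR, 510, SFO, 23), (LHR, 6670, DEN, 15), (LHR, 6670, DEN, 23), (LHR, 6670, JFK, 15), (LHR, 6670, JFK, 23), (LHR, 6670, ORD, 15), (LHR, 6670, ORD, 23), (LHR, 6670, SFO, 15), (LHR, 6670, SFO, 23)}
π[dist, code]: project onto (dist, code) (12 duplicate(s) eliminated) → {(1930, HND), (1930, JFK), (1930, LAX), (1930, LHR), (1930, SFO), (4320, DEN), (4320, JFK), (4320, ORD), (4320, SFO), (5000, HND), (5000, JFK), (5000, LAX), (5000, LHR), (5000, SFO), (510, DEN), (510, JFK), (510, ORD), (510, SFO), (5950, HND), (5950, JFK), (5950, LAX), (5950, LHR), (5950, SFO), (6670, DEN), (6670, JFK), (6670, ORD), (6670, SFO), (8260, HND), (8260, JFK), (8260, LAX), (8260, LHR), (8260, SFO), (8580, HND), (8580, JFK), (8580, LAX), (8580, LHR), (8580, SFO)}
Apply σ_{dist > 5950 and code = HND}; surviving tuples: {(8260, HND), (8580, HND)}
π[dist]: project onto (dist) → {8260, 8580}

{8260, 8580}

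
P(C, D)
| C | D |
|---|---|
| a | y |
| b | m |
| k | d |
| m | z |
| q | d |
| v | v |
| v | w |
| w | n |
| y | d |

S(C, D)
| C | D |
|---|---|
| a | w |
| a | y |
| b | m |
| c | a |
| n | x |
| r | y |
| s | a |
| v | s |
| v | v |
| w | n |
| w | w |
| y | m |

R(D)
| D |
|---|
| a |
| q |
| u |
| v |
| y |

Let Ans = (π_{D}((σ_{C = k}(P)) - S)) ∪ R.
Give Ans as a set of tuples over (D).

σ[C = k]: keep tuples satisfying C = k → {(k, d)}
Set difference of the two operands is {(k, d)}.
Keep only column(s) D: {d}
Set union of the two operands is {a, d, q, u, v, y}.

{a, d, q, u, v, y}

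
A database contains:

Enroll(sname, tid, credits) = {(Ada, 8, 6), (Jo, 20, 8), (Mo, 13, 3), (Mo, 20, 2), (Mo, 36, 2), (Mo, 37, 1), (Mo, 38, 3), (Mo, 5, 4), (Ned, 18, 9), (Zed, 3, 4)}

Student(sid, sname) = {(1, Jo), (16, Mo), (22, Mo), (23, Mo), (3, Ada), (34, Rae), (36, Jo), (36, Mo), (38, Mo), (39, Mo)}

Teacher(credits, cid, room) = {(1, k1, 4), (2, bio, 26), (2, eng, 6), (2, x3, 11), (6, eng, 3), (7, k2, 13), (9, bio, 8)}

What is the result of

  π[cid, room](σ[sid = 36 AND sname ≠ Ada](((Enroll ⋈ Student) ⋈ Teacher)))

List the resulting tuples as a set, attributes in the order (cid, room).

{(bio, 26), (eng, 6), (k1, 4), (x3, 11)}

Natural join on sname: {(Ada, 8, 6, 3), (Jo, 20, 8, 1), (Jo, 20, 8, 36), (Mo, 13, 3, 16), (Mo, 13, 3, 22), (Mo, 13, 3, 23), (Mo, 13, 3, 36), (Mo, 13, 3, 38), (Mo, 13, 3, 39), (Mo, 20, 2, 16), (Mo, 20, 2, 22), (Mo, 20, 2, 23), (Mo, 20, 2, 36), (Mo, 20, 2, 38), (Mo, 20, 2, 39), (Mo, 36, 2, 16), (Mo, 36, 2, 22), (Mo, 36, 2, 23), (Mo, 36, 2, 36), (Mo, 36, 2, 38), (Mo, 36, 2, 39), (Mo, 37, 1, 16), (Mo, 37, 1, 22), (Mo, 37, 1, 23), (Mo, 37, 1, 36), (Mo, 37, 1, 38), (Mo, 37, 1, 39), (Mo, 38, 3, 16), (Mo, 38, 3, 22), (Mo, 38, 3, 23), (Mo, 38, 3, 36), (Mo, 38, 3, 38), (Mo, 38, 3, 39), (Mo, 5, 4, 16), (Mo, 5, 4, 22), (Mo, 5, 4, 23), (Mo, 5, 4, 36), (Mo, 5, 4, 38), (Mo, 5, 4, 39)}
Natural join on credits: {(Ada, 8, 6, 3, eng, 3), (Mo, 20, 2, 16, bio, 26), (Mo, 20, 2, 16, eng, 6), (Mo, 20, 2, 16, x3, 11), (Mo, 20, 2, 22, bio, 26), (Mo, 20, 2, 22, eng, 6), (Mo, 20, 2, 22, x3, 11), (Mo, 20, 2, 23, bio, 26), (Mo, 20, 2, 23, eng, 6), (Mo, 20, 2, 23, x3, 11), (Mo, 20, 2, 36, bio, 26), (Mo, 20, 2, 36, eng, 6), (Mo, 20, 2, 36, x3, 11), (Mo, 20, 2, 38, bio, 26), (Mo, 20, 2, 38, eng, 6), (Mo, 20, 2, 38, x3, 11), (Mo, 20, 2, 39, bio, 26), (Mo, 20, 2, 39, eng, 6), (Mo, 20, 2, 39, x3, 11), (Mo, 36, 2, 16, bio, 26), (Mo, 36, 2, 16, eng, 6), (Mo, 36, 2, 16, x3, 11), (Mo, 36, 2, 22, bio, 26), (Mo, 36, 2, 22, eng, 6), (Mo, 36, 2, 22, x3, 11), (Mo, 36, 2, 23, bio, 26), (Mo, 36, 2, 23, eng, 6), (Mo, 36, 2, 23, x3, 11), (Mo, 36, 2, 36, bio, 26), (Mo, 36, 2, 36, eng, 6), (Mo, 36, 2, 36, x3, 11), (Mo, 36, 2, 38, bio, 26), (Mo, 36, 2, 38, eng, 6), (Mo, 36, 2, 38, x3, 11), (Mo, 36, 2, 39, bio, 26), (Mo, 36, 2, 39, eng, 6), (Mo, 36, 2, 39, x3, 11), (Mo, 37, 1, 16, k1, 4), (Mo, 37, 1, 22, k1, 4), (Mo, 37, 1, 23, k1, 4), (Mo, 37, 1, 36, k1, 4), (Mo, 37, 1, 38, k1, 4), (Mo, 37, 1, 39, k1, 4)}
Selection sid = 36 AND sname ≠ Ada: {(Mo, 20, 2, 36, bio, 26), (Mo, 20, 2, 36, eng, 6), (Mo, 20, 2, 36, x3, 11), (Mo, 36, 2, 36, bio, 26), (Mo, 36, 2, 36, eng, 6), (Mo, 36, 2, 36, x3, 11), (Mo, 37, 1, 36, k1, 4)}
Projecting to cid, room (3 duplicate(s) eliminated): {(bio, 26), (eng, 6), (k1, 4), (x3, 11)}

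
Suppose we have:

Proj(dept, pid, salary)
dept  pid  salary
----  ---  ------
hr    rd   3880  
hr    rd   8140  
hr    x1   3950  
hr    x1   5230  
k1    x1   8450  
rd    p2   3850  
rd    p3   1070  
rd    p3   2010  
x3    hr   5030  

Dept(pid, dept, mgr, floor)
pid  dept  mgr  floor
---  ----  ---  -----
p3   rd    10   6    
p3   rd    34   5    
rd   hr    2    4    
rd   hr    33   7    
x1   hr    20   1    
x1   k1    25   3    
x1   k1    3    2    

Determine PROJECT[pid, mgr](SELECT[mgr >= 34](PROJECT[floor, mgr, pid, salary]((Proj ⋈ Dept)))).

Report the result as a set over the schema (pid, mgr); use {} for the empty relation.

Joining Proj and Dept on dept, pid yields {(hr, rd, 3880, 2, 4), (hr, rd, 3880, 33, 7), (hr, rd, 8140, 2, 4), (hr, rd, 8140, 33, 7), (hr, x1, 3950, 20, 1), (hr, x1, 5230, 20, 1), (k1, x1, 8450, 25, 3), (k1, x1, 8450, 3, 2), (rd, p3, 1070, 10, 6), (rd, p3, 1070, 34, 5), (rd, p3, 2010, 10, 6), (rd, p3, 2010, 34, 5)}.
π[floor, mgr, pid, salary]: project onto (floor, mgr, pid, salary) → {(1, 20, x1, 3950), (1, 20, x1, 5230), (2, 3, x1, 8450), (3, 25, x1, 8450), (4, 2, rd, 3880), (4, 2, rd, 8140), (5, 34, p3, 1070), (5, 34, p3, 2010), (6, 10, p3, 1070), (6, 10, p3, 2010), (7, 33, rd, 3880), (7, 33, rd, 8140)}
Apply σ_{mgr >= 34}; surviving tuples: {(5, 34, p3, 1070), (5, 34, p3, 2010)}
π[pid, mgr]: project onto (pid, mgr) (1 duplicate(s) eliminated) → {(p3, 34)}

{(p3, 34)}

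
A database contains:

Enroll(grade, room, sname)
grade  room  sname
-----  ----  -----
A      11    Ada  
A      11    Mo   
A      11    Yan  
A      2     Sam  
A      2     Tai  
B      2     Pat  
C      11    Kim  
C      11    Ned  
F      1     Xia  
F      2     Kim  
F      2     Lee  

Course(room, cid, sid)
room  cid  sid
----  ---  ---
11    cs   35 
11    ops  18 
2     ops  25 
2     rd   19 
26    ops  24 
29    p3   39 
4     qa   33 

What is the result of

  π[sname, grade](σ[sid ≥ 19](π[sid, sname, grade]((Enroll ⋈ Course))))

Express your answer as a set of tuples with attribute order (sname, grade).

Natural join on room: {(A, 11, Ada, cs, 35), (A, 11, Ada, ops, 18), (A, 11, Mo, cs, 35), (A, 11, Mo, ops, 18), (A, 11, Yan, cs, 35), (A, 11, Yan, ops, 18), (A, 2, Sam, ops, 25), (A, 2, Sam, rd, 19), (A, 2, Tai, ops, 25), (A, 2, Tai, rd, 19), (B, 2, Pat, ops, 25), (B, 2, Pat, rd, 19), (C, 11, Kim, cs, 35), (C, 11, Kim, ops, 18), (C, 11, Ned, cs, 35), (C, 11, Ned, ops, 18), (F, 2, Kim, ops, 25), (F, 2, Kim, rd, 19), (F, 2, Lee, ops, 25), (F, 2, Lee, rd, 19)}
π_{sid, sname, grade} gives {(18, Ada, A), (18, Kim, C), (18, Mo, A), (18, Ned, C), (18, Yan, A), (19, Kim, F), (19, Lee, F), (19, Pat, B), (19, Sam, A), (19, Tai, A), (25, Kim, F), (25, Lee, F), (25, Pat, B), (25, Sam, A), (25, Tai, A), (35, Ada, A), (35, Kim, C), (35, Mo, A), (35, Ned, C), (35, Yan, A)}.
Filtering on sid ≥ 19 leaves {(19, Kim, F), (19, Lee, F), (19, Pat, B), (19, Sam, A), (19, Tai, A), (25, Kim, F), (25, Lee, F), (25, Pat, B), (25, Sam, A), (25, Tai, A), (35, Ada, A), (35, Kim, C), (35, Mo, A), (35, Ned, C), (35, Yan, A)}.
π_{sname, grade} gives {(Ada, A), (Kim, C), (Kim, F), (Lee, F), (Mo, A), (Ned, C), (Pat, B), (Sam, A), (Tai, A), (Yan, A)} (5 duplicate(s) eliminated).

{(Ada, A), (Kim, C), (Kim, F), (Lee, F), (Mo, A), (Ned, C), (Pat, B), (Sam, A), (Tai, A), (Yan, A)}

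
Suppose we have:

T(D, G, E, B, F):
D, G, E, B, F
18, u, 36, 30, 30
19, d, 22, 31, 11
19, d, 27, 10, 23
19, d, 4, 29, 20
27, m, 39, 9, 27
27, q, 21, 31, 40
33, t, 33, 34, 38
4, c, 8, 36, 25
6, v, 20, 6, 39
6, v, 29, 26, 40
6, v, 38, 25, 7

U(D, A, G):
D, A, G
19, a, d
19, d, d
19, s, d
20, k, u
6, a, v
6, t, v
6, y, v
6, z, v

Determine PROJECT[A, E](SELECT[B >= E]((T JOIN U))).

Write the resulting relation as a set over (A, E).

T ⋈ U (natural join on D, G): {(19, d, 22, 31, 11, a), (19, d, 22, 31, 11, d), (19, d, 22, 31, 11, s), (19, d, 27, 10, 23, a), (19, d, 27, 10, 23, d), (19, d, 27, 10, 23, s), (19, d, 4, 29, 20, a), (19, d, 4, 29, 20, d), (19, d, 4, 29, 20, s), (6, v, 20, 6, 39, a), (6, v, 20, 6, 39, t), (6, v, 20, 6, 39, y), (6, v, 20, 6, 39, z), (6, v, 29, 26, 40, a), (6, v, 29, 26, 40, t), (6, v, 29, 26, 40, y), (6, v, 29, 26, 40, z), (6, v, 38, 25, 7, a), (6, v, 38, 25, 7, t), (6, v, 38, 25, 7, y), (6, v, 38, 25, 7, z)}
Selection B >= E: {(19, d, 22, 31, 11, a), (19, d, 22, 31, 11, d), (19, d, 22, 31, 11, s), (19, d, 4, 29, 20, a), (19, d, 4, 29, 20, d), (19, d, 4, 29, 20, s)}
Keep only column(s) A, E: {(a, 22), (a, 4), (d, 22), (d, 4), (s, 22), (s, 4)}

{(a, 22), (a, 4), (d, 22), (d, 4), (s, 22), (s, 4)}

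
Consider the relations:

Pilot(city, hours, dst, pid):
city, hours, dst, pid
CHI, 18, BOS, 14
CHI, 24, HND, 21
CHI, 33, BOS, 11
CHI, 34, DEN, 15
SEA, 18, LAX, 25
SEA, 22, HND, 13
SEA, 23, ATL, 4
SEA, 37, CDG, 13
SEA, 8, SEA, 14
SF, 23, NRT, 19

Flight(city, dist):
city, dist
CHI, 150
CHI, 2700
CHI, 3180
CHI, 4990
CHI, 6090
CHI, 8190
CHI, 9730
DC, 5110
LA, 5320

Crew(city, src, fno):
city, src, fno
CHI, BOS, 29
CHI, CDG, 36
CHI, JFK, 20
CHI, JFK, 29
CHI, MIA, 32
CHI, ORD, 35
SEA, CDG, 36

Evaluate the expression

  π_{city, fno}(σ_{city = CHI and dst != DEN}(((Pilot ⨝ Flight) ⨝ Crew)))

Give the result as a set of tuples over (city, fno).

{(CHI, 20), (CHI, 29), (CHI, 32), (CHI, 35), (CHI, 36)}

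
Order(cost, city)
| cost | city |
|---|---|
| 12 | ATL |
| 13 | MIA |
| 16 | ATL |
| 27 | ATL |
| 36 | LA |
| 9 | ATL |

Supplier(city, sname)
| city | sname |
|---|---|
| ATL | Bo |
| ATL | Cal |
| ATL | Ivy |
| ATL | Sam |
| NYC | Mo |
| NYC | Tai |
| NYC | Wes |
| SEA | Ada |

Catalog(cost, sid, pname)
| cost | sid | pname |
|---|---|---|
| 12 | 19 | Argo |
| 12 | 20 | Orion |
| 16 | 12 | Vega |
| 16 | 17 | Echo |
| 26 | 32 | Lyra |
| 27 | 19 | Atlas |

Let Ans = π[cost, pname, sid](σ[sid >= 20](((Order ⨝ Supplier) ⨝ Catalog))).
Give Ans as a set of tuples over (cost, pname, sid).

Joining Order and Supplier on city yields {(12, ATL, Bo), (12, ATL, Cal), (12, ATL, Ivy), (12, ATL, Sam), (16, ATL, Bo), (16, ATL, Cal), (16, ATL, Ivy), (16, ATL, Sam), (27, ATL, Bo), (27, ATL, Cal), (27, ATL, Ivy), (27, ATL, Sam), (9, ATL, Bo), (9, ATL, Cal), (9, ATL, Ivy), (9, ATL, Sam)}.
Joining (Order ⨝ Supplier) and Catalog on cost yields {(12, ATL, Bo, 19, Argo), (12, ATL, Bo, 20, Orion), (12, ATL, Cal, 19, Argo), (12, ATL, Cal, 20, Orion), (12, ATL, Ivy, 19, Argo), (12, ATL, Ivy, 20, Orion), (12, ATL, Sam, 19, Argo), (12, ATL, Sam, 20, Orion), (16, ATL, Bo, 12, Vega), (16, ATL, Bo, 17, Echo), (16, ATL, Cal, 12, Vega), (16, ATL, Cal, 17, Echo), (16, ATL, Ivy, 12, Vega), (16, ATL, Ivy, 17, Echo), (16, ATL, Sam, 12, Vega), (16, ATL, Sam, 17, Echo), (27, ATL, Bo, 19, Atlas), (27, ATL, Cal, 19, Atlas), (27, ATL, Ivy, 19, Atlas), (27, ATL, Sam, 19, Atlas)}.
Apply σ_{sid >= 20}; surviving tuples: {(12, ATL, Bo, 20, Orion), (12, ATL, Cal, 20, Orion), (12, ATL, Ivy, 20, Orion), (12, ATL, Sam, 20, Orion)}
Keep only column(s) cost, pname, sid (3 duplicate(s) eliminated): {(12, Orion, 20)}

{(12, Orion, 20)}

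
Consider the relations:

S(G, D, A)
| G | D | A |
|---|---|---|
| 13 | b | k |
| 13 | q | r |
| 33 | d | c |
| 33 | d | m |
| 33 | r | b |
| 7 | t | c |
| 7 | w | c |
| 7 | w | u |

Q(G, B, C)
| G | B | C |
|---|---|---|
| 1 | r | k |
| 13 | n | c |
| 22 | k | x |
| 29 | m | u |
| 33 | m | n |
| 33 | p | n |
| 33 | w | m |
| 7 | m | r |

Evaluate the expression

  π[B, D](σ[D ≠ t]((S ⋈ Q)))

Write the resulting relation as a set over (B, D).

S ⋈ Q (natural join on G): {(13, b, k, n, c), (13, q, r, n, c), (33, d, c, m, n), (33, d, c, p, n), (33, d, c, w, m), (33, d, m, m, n), (33, d, m, p, n), (33, d, m, w, m), (33, r, b, m, n), (33, r, b, p, n), (33, r, b, w, m), (7, t, c, m, r), (7, w, c, m, r), (7, w, u, m, r)}
Selection D ≠ t: {(13, b, k, n, c), (13, q, r, n, c), (33, d, c, m, n), (33, d, c, p, n), (33, d, c, w, m), (33, d, m, m, n), (33, d, m, p, n), (33, d, m, w, m), (33, r, b, m, n), (33, r, b, p, n), (33, r, b, w, m), (7, w, c, m, r), (7, w, u, m, r)}
π_{B, D} gives {(m, d), (m, r), (m, w), (n, b), (n, q), (p, d), (p, r), (w, d), (w, r)} (4 duplicate(s) eliminated).

{(m, d), (m, r), (m, w), (n, b), (n, q), (p, d), (p, r), (w, d), (w, r)}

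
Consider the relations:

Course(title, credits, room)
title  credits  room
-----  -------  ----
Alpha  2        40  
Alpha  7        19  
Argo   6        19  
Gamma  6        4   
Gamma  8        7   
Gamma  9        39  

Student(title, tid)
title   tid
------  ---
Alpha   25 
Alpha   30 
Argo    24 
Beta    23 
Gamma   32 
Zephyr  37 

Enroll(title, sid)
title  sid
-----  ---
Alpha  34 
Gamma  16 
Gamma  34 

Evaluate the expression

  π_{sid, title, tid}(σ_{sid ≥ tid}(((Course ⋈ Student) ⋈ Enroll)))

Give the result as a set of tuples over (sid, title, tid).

Joining Course and Student on title yields {(Alpha, 2, 40, 25), (Alpha, 2, 40, 30), (Alpha, 7, 19, 25), (Alpha, 7, 19, 30), (Argo, 6, 19, 24), (Gamma, 6, 4, 32), (Gamma, 8, 7, 32), (Gamma, 9, 39, 32)}.
Joining (Course ⋈ Student) and Enroll on title yields {(Alpha, 2, 40, 25, 34), (Alpha, 2, 40, 30, 34), (Alpha, 7, 19, 25, 34), (Alpha, 7, 19, 30, 34), (Gamma, 6, 4, 32, 16), (Gamma, 6, 4, 32, 34), (Gamma, 8, 7, 32, 16), (Gamma, 8, 7, 32, 34), (Gamma, 9, 39, 32, 16), (Gamma, 9, 39, 32, 34)}.
Selection sid ≥ tid: {(Alpha, 2, 40, 25, 34), (Alpha, 2, 40, 30, 34), (Alpha, 7, 19, 25, 34), (Alpha, 7, 19, 30, 34), (Gamma, 6, 4, 32, 34), (Gamma, 8, 7, 32, 34), (Gamma, 9, 39, 32, 34)}
Keep only column(s) sid, title, tid (4 duplicate(s) eliminated): {(34, Alpha, 25), (34, Alpha, 30), (34, Gamma, 32)}

{(34, Alpha, 25), (34, Alpha, 30), (34, Gamma, 32)}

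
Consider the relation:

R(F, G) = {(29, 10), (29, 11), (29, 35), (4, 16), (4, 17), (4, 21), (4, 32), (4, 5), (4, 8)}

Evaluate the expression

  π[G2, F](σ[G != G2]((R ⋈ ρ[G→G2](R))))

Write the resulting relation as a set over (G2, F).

ρ[G→G2]: schema becomes (F, G2); tuples unchanged.
Joining R and ρ[G→G2](R) on F yields {(29, 10, 10), (29, 10, 11), (29, 10, 35), (29, 11, 10), (29, 11, 11), (29, 11, 35), (29, 35, 10), (29, 35, 11), (29, 35, 35), (4, 16, 16), (4, 16, 17), (4, 16, 21), (4, 16, 32), (4, 16, 5), (4, 16, 8), (4, 17, 16), (4, 17, 17), (4, 17, 21), (4, 17, 32), (4, 17, 5), (4, 17, 8), (4, 21, 16), (4, 21, 17), (4, 21, 21), (4, 21, 32), (4, 21, 5), (4, 21, 8), (4, 32, 16), (4, 32, 17), (4, 32, 21), (4, 32, 32), (4, 32, 5), (4, 32, 8), (4, 5, 16), (4, 5, 17), (4, 5, 21), (4, 5, 32), (4, 5, 5), (4, 5, 8), (4, 8, 16), (4, 8, 17), (4, 8, 21), (4, 8, 32), (4, 8, 5), (4, 8, 8)}.
Apply σ_{G != G2}; surviving tuples: {(29, 10, 11), (29, 10, 35), (29, 11, 10), (29, 11, 35), (29, 35, 10), (29, 35, 11), (4, 16, 17), (4, 16, 21), (4, 16, 32), (4, 16, 5), (4, 16, 8), (4, 17, 16), (4, 17, 21), (4, 17, 32), (4, 17, 5), (4, 17, 8), (4, 21, 16), (4, 21, 17), (4, 21, 32), (4, 21, 5), (4, 21, 8), (4, 32, 16), (4, 32, 17), (4, 32, 21), (4, 32, 5), (4, 32, 8), (4, 5, 16), (4, 5, 17), (4, 5, 21), (4, 5, 32), (4, 5, 8), (4, 8, 16), (4, 8, 17), (4, 8, 21), (4, 8, 32), (4, 8, 5)}
Projecting to G2, F (27 duplicate(s) eliminated): {(10, 29), (11, 29), (16, 4), (17, 4), (21, 4), (32, 4), (35, 29), (5, 4), (8, 4)}

{(10, 29), (11, 29), (16, 4), (17, 4), (21, 4), (32, 4), (35, 29), (5, 4), (8, 4)}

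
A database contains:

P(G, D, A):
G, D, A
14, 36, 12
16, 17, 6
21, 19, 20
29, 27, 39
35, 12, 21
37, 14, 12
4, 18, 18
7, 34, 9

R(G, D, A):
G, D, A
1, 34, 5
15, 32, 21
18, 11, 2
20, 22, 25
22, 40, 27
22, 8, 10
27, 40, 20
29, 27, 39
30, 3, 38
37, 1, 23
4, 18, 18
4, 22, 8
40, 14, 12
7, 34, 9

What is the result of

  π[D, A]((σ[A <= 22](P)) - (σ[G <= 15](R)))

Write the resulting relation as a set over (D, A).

{(12, 21), (14, 12), (17, 6), (19, 20), (36, 12)}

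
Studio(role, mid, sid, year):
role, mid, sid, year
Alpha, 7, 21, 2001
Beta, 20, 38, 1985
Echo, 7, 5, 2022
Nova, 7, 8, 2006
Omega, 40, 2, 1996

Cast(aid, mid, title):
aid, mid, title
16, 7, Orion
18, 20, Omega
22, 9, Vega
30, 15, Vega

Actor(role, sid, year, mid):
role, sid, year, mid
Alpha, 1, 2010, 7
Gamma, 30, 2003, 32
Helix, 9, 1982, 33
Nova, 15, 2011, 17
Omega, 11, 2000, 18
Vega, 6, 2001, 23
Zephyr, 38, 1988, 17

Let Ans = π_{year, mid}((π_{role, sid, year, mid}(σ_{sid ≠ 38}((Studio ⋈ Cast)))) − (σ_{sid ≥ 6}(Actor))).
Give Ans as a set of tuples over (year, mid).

{(2001, 7), (2006, 7), (2022, 7)}

Joining Studio and Cast on mid yields {(Alpha, 7, 21, 2001, 16, Orion), (Beta, 20, 38, 1985, 18, Omega), (Echo, 7, 5, 2022, 16, Orion), (Nova, 7, 8, 2006, 16, Orion)}.
Filtering on sid ≠ 38 leaves {(Alpha, 7, 21, 2001, 16, Orion), (Echo, 7, 5, 2022, 16, Orion), (Nova, 7, 8, 2006, 16, Orion)}.
π[role, sid, year, mid]: project onto (role, sid, year, mid) → {(Alpha, 21, 2001, 7), (Echo, 5, 2022, 7), (Nova, 8, 2006, 7)}
Filtering on sid ≥ 6 leaves {(Gamma, 30, 2003, 32), (Helix, 9, 1982, 33), (Nova, 15, 2011, 17), (Omega, 11, 2000, 18), (Vega, 6, 2001, 23), (Zephyr, 38, 1988, 17)}.
Set difference of the two operands is {(Alpha, 21, 2001, 7), (Echo, 5, 2022, 7), (Nova, 8, 2006, 7)}.
π[year, mid]: project onto (year, mid) → {(2001, 7), (2006, 7), (2022, 7)}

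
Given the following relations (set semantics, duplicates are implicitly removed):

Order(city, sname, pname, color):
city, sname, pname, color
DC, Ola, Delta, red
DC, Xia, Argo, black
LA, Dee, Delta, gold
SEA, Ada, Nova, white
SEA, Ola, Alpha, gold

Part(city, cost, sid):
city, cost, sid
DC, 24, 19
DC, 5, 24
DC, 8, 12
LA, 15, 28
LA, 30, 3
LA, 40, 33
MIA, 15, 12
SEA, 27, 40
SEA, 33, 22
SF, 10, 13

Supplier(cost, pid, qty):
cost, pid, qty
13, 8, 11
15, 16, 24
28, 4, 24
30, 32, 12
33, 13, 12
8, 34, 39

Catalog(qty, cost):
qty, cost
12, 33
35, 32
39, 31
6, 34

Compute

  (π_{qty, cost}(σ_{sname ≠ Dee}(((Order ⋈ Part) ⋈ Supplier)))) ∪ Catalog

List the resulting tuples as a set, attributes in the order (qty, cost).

Natural join on city: {(DC, Ola, Delta, red, 24, 19), (DC, Ola, Delta, red, 5, 24), (DC, Ola, Delta, red, 8, 12), (DC, Xia, Argo, black, 24, 19), (DC, Xia, Argo, black, 5, 24), (DC, Xia, Argo, black, 8, 12), (LA, Dee, Delta, gold, 15, 28), (LA, Dee, Delta, gold, 30, 3), (LA, Dee, Delta, gold, 40, 33), (SEA, Ada, Nova, white, 27, 40), (SEA, Ada, Nova, white, 33, 22), (SEA, Ola, Alpha, gold, 27, 40), (SEA, Ola, Alpha, gold, 33, 22)}
Natural join on cost: {(DC, Ola, Delta, red, 8, 12, 34, 39), (DC, Xia, Argo, black, 8, 12, 34, 39), (LA, Dee, Delta, gold, 15, 28, 16, 24), (LA, Dee, Delta, gold, 30, 3, 32, 12), (SEA, Ada, Nova, white, 33, 22, 13, 12), (SEA, Ola, Alpha, gold, 33, 22, 13, 12)}
Selection sname ≠ Dee: {(DC, Ola, Delta, red, 8, 12, 34, 39), (DC, Xia, Argo, black, 8, 12, 34, 39), (SEA, Ada, Nova, white, 33, 22, 13, 12), (SEA, Ola, Alpha, gold, 33, 22, 13, 12)}
π[qty, cost]: project onto (qty, cost) (2 duplicate(s) eliminated) → {(12, 33), (39, 8)}
Set union of the two operands is {(12, 33), (35, 32), (39, 31), (39, 8), (6, 34)}.

{(12, 33), (35, 32), (39, 31), (39, 8), (6, 34)}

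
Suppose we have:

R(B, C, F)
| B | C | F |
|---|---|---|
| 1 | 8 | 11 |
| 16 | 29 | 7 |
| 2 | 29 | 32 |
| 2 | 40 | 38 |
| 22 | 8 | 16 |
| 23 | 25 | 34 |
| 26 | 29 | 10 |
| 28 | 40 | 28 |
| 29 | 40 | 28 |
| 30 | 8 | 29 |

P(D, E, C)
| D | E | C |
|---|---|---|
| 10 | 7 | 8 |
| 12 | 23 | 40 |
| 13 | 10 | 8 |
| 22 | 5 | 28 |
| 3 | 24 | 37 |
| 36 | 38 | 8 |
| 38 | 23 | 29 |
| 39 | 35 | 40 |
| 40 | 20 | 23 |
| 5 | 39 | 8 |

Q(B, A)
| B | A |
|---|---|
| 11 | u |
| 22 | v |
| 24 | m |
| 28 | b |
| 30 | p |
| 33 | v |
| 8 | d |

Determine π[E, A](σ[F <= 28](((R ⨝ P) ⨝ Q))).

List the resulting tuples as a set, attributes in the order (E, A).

{(10, v), (23, b), (35, b), (38, v), (39, v), (7, v)}

R ⋈ P (natural join on C): {(1, 8, 11, 10, 7), (1, 8, 11, 13, 10), (1, 8, 11, 36, 38), (1, 8, 11, 5, 39), (16, 29, 7, 38, 23), (2, 29, 32, 38, 23), (2, 40, 38, 12, 23), (2, 40, 38, 39, 35), (22, 8, 16, 10, 7), (22, 8, 16, 13, 10), (22, 8, 16, 36, 38), (22, 8, 16, 5, 39), (26, 29, 10, 38, 23), (28, 40, 28, 12, 23), (28, 40, 28, 39, 35), (29, 40, 28, 12, 23), (29, 40, 28, 39, 35), (30, 8, 29, 10, 7), (30, 8, 29, 13, 10), (30, 8, 29, 36, 38), (30, 8, 29, 5, 39)}
(R ⨝ P) ⋈ Q (natural join on B): {(22, 8, 16, 10, 7, v), (22, 8, 16, 13, 10, v), (22, 8, 16, 36, 38, v), (22, 8, 16, 5, 39, v), (28, 40, 28, 12, 23, b), (28, 40, 28, 39, 35, b), (30, 8, 29, 10, 7, p), (30, 8, 29, 13, 10, p), (30, 8, 29, 36, 38, p), (30, 8, 29, 5, 39, p)}
Filtering on F <= 28 leaves {(22, 8, 16, 10, 7, v), (22, 8, 16, 13, 10, v), (22, 8, 16, 36, 38, v), (22, 8, 16, 5, 39, v), (28, 40, 28, 12, 23, b), (28, 40, 28, 39, 35, b)}.
π[E, A]: project onto (E, A) → {(10, v), (23, b), (35, b), (38, v), (39, v), (7, v)}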